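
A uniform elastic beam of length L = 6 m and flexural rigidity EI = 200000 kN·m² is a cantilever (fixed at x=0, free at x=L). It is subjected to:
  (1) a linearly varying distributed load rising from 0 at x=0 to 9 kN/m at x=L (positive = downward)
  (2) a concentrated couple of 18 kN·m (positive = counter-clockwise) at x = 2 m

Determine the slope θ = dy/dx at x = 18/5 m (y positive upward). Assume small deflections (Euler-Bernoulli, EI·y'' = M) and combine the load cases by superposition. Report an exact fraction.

Load 1 — triangular load w₀=9 kN/m (0→w₀ over full span):
  θ_1 = (w₀Lx²/4-w₀L²x/3-w₀x⁴/(24L))/EI = (9·6·(18/5)²/4-9·6²·(18/5)/3-9·(18/5)⁴/(24·6))/200000 = -140211/125000000 rad
Load 2 — applied couple M₀=18 kN·m at a=2 m (b=L-a=4):
  θ_2 = M₀a/EI  [x>a] = 18·2/200000 = 9/50000 rad
Superposition: θ = Σ θ_i = -117711/125000000 rad ≈ -0.000942 rad

θ(18/5) = -117711/125000000 rad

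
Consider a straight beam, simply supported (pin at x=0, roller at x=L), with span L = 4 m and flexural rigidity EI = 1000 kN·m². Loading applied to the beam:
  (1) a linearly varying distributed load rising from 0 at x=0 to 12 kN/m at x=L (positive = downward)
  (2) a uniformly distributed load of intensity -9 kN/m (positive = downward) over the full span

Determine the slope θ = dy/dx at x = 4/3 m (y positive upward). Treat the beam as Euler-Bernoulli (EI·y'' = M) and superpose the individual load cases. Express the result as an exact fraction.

θ(4/3) = 169/50625 rad

Load 1 — triangular load w₀=12 kN/m (0→w₀ over full span):
  θ_1 = -w₀(7L⁴-30L²x²+15x⁴)/(360LEI) = -12·(7·4⁴-30·4²·(4/3)²+15·(4/3)⁴)/(360·4·1000) = -416/50625 rad
Load 2 — uniform load w=-9 kN/m over full span:
  θ_2 = -w(L³-6Lx²+4x³)/(24EI) = -(-9)·(4³-6·4·(4/3)²+4·(4/3)³)/(24·1000) = 13/1125 rad
Superposition: θ = Σ θ_i = 169/50625 rad ≈ 0.003338 rad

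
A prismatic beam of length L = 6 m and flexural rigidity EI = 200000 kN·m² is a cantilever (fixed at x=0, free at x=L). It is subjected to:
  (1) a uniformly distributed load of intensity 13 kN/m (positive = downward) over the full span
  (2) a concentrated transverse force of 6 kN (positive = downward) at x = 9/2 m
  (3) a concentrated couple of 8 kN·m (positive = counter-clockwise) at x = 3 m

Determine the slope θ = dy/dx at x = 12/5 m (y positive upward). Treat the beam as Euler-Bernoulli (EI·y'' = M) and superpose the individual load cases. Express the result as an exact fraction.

θ(12/5) = -12351/6250000 rad

Load 1 — uniform load w=13 kN/m over full span:
  θ_1 = -wx(x²-3Lx+3L²)/(6EI) = -13·(12/5)·((12/5)²-3·6·(12/5)+3·6²)/(6·200000) = -5733/3125000 rad
Load 2 — point force P=6 kN at a=9/2 m (b=L-a=3/2):
  θ_2 = -Px(2a-x)/(2EI)  [x≤a] = -6·(12/5)·(2·(9/2)-(12/5))/(2·200000) = -297/1250000 rad
Load 3 — applied couple M₀=8 kN·m at a=3 m (b=L-a=3):
  θ_3 = M₀x/EI  [x≤a] = 8·(12/5)/200000 = 3/31250 rad
Superposition: θ = Σ θ_i = -12351/6250000 rad ≈ -0.001976 rad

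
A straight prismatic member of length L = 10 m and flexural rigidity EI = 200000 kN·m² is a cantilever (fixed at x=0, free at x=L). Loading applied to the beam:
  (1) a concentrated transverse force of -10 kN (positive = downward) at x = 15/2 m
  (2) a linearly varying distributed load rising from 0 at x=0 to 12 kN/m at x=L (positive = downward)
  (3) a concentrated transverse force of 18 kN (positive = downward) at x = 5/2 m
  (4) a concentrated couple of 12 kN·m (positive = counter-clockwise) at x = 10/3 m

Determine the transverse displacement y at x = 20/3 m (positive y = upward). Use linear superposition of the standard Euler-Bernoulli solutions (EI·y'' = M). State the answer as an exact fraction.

Load 1 — point force P=-10 kN at a=15/2 m (b=L-a=5/2):
  y_1 = -Px²(3a-x)/(6EI)  [x≤a] = -(-10)·(20/3)²·(3·(15/2)-(20/3))/(6·200000) = 19/3240 m
Load 2 — triangular load w₀=12 kN/m (0→w₀ over full span):
  y_2 = (w₀Lx³/12-w₀L²x²/6-w₀x⁵/(120L))/EI = (12·10·(20/3)³/12-12·10²·(20/3)²/6-12·(20/3)⁵/(120·10))/200000 = -184/6075 m
Load 3 — point force P=18 kN at a=5/2 m (b=L-a=15/2):
  y_3 = -Pa²(3x-a)/(6EI)  [x>a] = -18·(5/2)²·(3·(20/3)-(5/2))/(6·200000) = -21/12800 m
Load 4 — applied couple M₀=12 kN·m at a=10/3 m (b=L-a=20/3):
  y_4 = M₀a(2x-a)/(2EI)  [x>a] = 12·(10/3)·(2·(20/3)-(10/3))/(2·200000) = 1/1000 m
Superposition: y = Σ y_i = -389803/15552000 m ≈ -0.025064 m

y(20/3) = -389803/15552000 m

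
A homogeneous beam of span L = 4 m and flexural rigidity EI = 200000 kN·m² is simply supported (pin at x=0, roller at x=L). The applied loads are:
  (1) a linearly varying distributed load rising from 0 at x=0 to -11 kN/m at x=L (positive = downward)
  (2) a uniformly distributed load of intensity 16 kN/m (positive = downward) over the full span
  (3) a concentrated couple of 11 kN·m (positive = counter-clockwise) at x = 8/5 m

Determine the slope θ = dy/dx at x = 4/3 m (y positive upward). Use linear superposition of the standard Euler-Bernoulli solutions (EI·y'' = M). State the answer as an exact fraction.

Load 1 — triangular load w₀=-11 kN/m (0→w₀ over full span):
  θ_1 = -w₀(7L⁴-30L²x²+15x⁴)/(360LEI) = -(-11)·(7·4⁴-30·4²·(4/3)²+15·(4/3)⁴)/(360·4·200000) = 143/3796875 rad
Load 2 — uniform load w=16 kN/m over full span:
  θ_2 = -w(L³-6Lx²+4x³)/(24EI) = -16·(4³-6·4·(4/3)²+4·(4/3)³)/(24·200000) = -26/253125 rad
Load 3 — applied couple M₀=11 kN·m at a=8/5 m (b=L-a=12/5):
  θ_3 = (M₀x²/(2L)+C₁)/EI  [x≤a] with C₁=M₀(3b²-L²)/(6L)=44/75 = (11·(4/3)²/(2·4)+(44/75))/200000 = 341/22500000 rad
Superposition: θ = Σ θ_i = -30313/607500000 rad ≈ -0.000050 rad

θ(4/3) = -30313/607500000 rad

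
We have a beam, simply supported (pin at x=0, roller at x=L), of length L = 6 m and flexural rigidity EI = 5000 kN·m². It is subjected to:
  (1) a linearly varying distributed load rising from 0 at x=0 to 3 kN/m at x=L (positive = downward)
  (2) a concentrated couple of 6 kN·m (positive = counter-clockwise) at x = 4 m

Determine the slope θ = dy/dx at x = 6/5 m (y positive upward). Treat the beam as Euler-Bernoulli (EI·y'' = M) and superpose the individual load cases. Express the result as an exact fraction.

Load 1 — triangular load w₀=3 kN/m (0→w₀ over full span):
  θ_1 = -w₀(7L⁴-30L²x²+15x⁴)/(360LEI) = -3·(7·6⁴-30·6²·(6/5)²+15·(6/5)⁴)/(360·6·5000) = -819/390625 rad
Load 2 — applied couple M₀=6 kN·m at a=4 m (b=L-a=2):
  θ_2 = (M₀x²/(2L)+C₁)/EI  [x≤a] with C₁=M₀(3b²-L²)/(6L)=-4 = (6·(6/5)²/(2·6)+(-4))/5000 = -41/62500 rad
Superposition: θ = Σ θ_i = -4301/1562500 rad ≈ -0.002753 rad

θ(6/5) = -4301/1562500 rad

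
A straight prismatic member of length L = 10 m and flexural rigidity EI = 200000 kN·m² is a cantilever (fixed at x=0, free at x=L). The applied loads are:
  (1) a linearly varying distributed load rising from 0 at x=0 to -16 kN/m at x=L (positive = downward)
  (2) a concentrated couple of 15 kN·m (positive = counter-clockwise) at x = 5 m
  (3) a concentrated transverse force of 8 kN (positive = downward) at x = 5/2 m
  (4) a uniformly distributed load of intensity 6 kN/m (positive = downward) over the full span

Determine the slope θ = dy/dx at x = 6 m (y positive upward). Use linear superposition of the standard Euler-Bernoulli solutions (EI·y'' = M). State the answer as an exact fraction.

θ(6) = 2401/500000 rad

Load 1 — triangular load w₀=-16 kN/m (0→w₀ over full span):
  θ_1 = (w₀Lx²/4-w₀L²x/3-w₀x⁴/(24L))/EI = ((-16)·10·6²/4-(-16)·10²·6/3-(-16)·6⁴/(24·10))/200000 = 577/62500 rad
Load 2 — applied couple M₀=15 kN·m at a=5 m (b=L-a=5):
  θ_2 = M₀a/EI  [x>a] = 15·5/200000 = 3/8000 rad
Load 3 — point force P=8 kN at a=5/2 m (b=L-a=15/2):
  θ_3 = -Pa²/(2EI)  [x>a] = -8·(5/2)²/(2·200000) = -1/8000 rad
Load 4 — uniform load w=6 kN/m over full span:
  θ_4 = -wx(x²-3Lx+3L²)/(6EI) = -6·6·(6²-3·10·6+3·10²)/(6·200000) = -117/25000 rad
Superposition: θ = Σ θ_i = 2401/500000 rad ≈ 0.004802 rad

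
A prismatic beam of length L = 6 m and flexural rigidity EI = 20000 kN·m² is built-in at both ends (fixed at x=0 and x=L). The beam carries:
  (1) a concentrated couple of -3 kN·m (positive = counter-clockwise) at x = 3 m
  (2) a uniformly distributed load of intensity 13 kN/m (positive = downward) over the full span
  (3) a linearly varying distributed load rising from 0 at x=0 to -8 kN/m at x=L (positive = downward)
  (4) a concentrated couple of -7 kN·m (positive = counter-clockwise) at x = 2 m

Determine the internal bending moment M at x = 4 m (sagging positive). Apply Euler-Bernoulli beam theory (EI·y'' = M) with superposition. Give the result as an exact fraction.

M(4) = 191/20 kN·m

Load 1 — applied couple M₀=-3 kN·m at a=3 m (b=L-a=3):
  M_1 = R_Ax - M_A - M₀  [x>a] with R_A=-3/4, M_A=-3/4 = (-3/4)·4 - (-3/4) - (-3) = 3/4 kN·m
Load 2 — uniform load w=13 kN/m over full span:
  M_2 = wLx/2 - wL²/12 - wx²/2 = 13·6·4/2 - 13·6²/12 - 13·4²/2 = 13 kN·m
Load 3 — triangular load w₀=-8 kN/m (0→w₀ over full span):
  M_3 = 3w₀Lx/20 - w₀L²/30 - w₀x³/(6L) = 3·(-8)·6·4/20 - (-8)·6²/30 - (-8)·4³/(6·6) = -224/45 kN·m
Load 4 — applied couple M₀=-7 kN·m at a=2 m (b=L-a=4):
  M_4 = R_Ax - M_A - M₀  [x>a] with R_A=-14/9, M_A=0 = (-14/9)·4 - 0 - (-7) = 7/9 kN·m
Superposition: M = Σ M_i = 191/20 kN·m ≈ 9.550000 kN·m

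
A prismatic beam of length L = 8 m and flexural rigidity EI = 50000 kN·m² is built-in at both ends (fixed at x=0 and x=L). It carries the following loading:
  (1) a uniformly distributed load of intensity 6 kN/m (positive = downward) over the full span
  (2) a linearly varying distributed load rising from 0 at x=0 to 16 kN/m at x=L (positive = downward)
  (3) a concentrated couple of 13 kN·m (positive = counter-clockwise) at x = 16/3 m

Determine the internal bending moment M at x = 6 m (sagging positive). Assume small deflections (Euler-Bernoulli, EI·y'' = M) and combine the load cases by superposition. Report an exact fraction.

Load 1 — uniform load w=6 kN/m over full span:
  M_1 = wLx/2 - wL²/12 - wx²/2 = 6·8·6/2 - 6·8²/12 - 6·6²/2 = 4 kN·m
Load 2 — triangular load w₀=16 kN/m (0→w₀ over full span):
  M_2 = 3w₀Lx/20 - w₀L²/30 - w₀x³/(6L) = 3·16·8·6/20 - 16·8²/30 - 16·6³/(6·8) = 136/15 kN·m
Load 3 — applied couple M₀=13 kN·m at a=16/3 m (b=L-a=8/3):
  M_3 = R_Ax - M_A - M₀  [x>a] with R_A=13/6, M_A=13/3 = (13/6)·6 - (13/3) - 13 = -13/3 kN·m
Superposition: M = Σ M_i = 131/15 kN·m ≈ 8.733333 kN·m

M(6) = 131/15 kN·m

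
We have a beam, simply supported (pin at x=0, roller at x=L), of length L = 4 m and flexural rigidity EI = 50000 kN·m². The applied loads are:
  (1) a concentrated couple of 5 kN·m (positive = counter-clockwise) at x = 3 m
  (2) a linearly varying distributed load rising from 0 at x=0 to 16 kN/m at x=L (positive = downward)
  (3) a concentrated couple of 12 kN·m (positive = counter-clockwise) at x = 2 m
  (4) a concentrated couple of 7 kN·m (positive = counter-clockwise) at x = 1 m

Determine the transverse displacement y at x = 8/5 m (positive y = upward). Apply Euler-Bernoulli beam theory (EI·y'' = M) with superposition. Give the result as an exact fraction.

Load 1 — applied couple M₀=5 kN·m at a=3 m (b=L-a=1):
  y_1 = (M₀x³/(6L)+C₁x)/EI  [x≤a] with C₁=M₀(3b²-L²)/(6L)=-65/24 = (5·(8/5)³/(6·4)+(-65/24)·(8/5))/50000 = -87/1250000 m
Load 2 — triangular load w₀=16 kN/m (0→w₀ over full span):
  y_2 = -w₀x(7L⁴-10L²x²+3x⁴)/(360LEI) = -16·(8/5)·(7·4⁴-10·4²·(8/5)²+3·(8/5)⁴)/(360·4·50000) = -73024/146484375 m
Load 3 — applied couple M₀=12 kN·m at a=2 m (b=L-a=2):
  y_3 = (M₀x³/(6L)+C₁x)/EI  [x≤a] with C₁=M₀(3b²-L²)/(6L)=-2 = (12·(8/5)³/(6·4)+(-2)·(8/5))/50000 = -9/390625 m
Load 4 — applied couple M₀=7 kN·m at a=1 m (b=L-a=3):
  y_4 = (M₀x³/(6L)-M₀(x-a)²/2+C₁x)/EI  [x>a] with C₁=M₀(3b²-L²)/(6L)=77/24 = (7·(8/5)³/(6·4)-7·((8/5)-1)²/2+(77/24)·(8/5))/50000 = 1267/12500000 m
Superposition: y = Σ y_i = -2295893/4687500000 m ≈ -0.000490 m

y(8/5) = -2295893/4687500000 m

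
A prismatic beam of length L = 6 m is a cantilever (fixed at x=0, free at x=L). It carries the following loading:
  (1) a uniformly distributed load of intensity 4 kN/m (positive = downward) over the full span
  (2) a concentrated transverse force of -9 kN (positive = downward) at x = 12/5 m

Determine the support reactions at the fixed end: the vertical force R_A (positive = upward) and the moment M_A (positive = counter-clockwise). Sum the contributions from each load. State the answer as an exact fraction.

R_A = 15 kN, M_A = 252/5 kN·m

Load 1 — uniform load w=4 kN/m over full span:
  R_A = wL = 4·6 = 24 kN
  M_A = wL²/2 = 4·6²/2 = 72 kN·m
Load 2 — point force P=-9 kN at a=12/5 m (b=L-a=18/5):
  R_A = P = (-9) = -9 kN
  M_A = Pa = (-9)·(12/5) = -108/5 kN·m
Superposition: R_A = 15 kN, M_A = 252/5 kN·m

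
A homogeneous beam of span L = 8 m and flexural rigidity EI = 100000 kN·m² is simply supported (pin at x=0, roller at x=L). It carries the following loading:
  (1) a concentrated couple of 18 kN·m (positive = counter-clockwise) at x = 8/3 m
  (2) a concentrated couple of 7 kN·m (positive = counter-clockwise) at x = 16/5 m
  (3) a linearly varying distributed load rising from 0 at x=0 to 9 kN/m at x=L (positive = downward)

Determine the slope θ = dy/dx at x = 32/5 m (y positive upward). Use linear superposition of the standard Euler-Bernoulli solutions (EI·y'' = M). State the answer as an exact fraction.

Load 1 — applied couple M₀=18 kN·m at a=8/3 m (b=L-a=16/3):
  θ_1 = (M₀x²/(2L)-M₀(x-a)+C₁)/EI  [x>a] with C₁=M₀(3b²-L²)/(6L)=8 = (18·(32/5)²/(2·8)-18·((32/5)-(8/3))+8)/100000 = -41/312500 rad
Load 2 — applied couple M₀=7 kN·m at a=16/5 m (b=L-a=24/5):
  θ_2 = (M₀x²/(2L)-M₀(x-a)+C₁)/EI  [x>a] with C₁=M₀(3b²-L²)/(6L)=56/75 = (7·(32/5)²/(2·8)-7·((32/5)-(16/5))+(56/75))/100000 = -7/187500 rad
Load 3 — triangular load w₀=9 kN/m (0→w₀ over full span):
  θ_3 = -w₀(7L⁴-30L²x²+15x⁴)/(360LEI) = -9·(7·8⁴-30·8²·(32/5)²+15·(32/5)⁴)/(360·8·100000) = 1514/1953125 rad
Superposition: θ = Σ θ_i = 7109/11718750 rad ≈ 0.000607 rad

θ(32/5) = 7109/11718750 rad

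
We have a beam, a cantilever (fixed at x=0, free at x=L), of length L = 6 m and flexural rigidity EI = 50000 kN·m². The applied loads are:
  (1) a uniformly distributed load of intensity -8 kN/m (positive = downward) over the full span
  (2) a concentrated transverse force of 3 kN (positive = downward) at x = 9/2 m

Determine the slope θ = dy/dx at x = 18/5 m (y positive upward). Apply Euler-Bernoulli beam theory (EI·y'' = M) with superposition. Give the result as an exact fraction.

Load 1 — uniform load w=-8 kN/m over full span:
  θ_1 = -wx(x²-3Lx+3L²)/(6EI) = -(-8)·(18/5)·((18/5)²-3·6·(18/5)+3·6²)/(6·50000) = 2106/390625 rad
Load 2 — point force P=3 kN at a=9/2 m (b=L-a=3/2):
  θ_2 = -Px(2a-x)/(2EI)  [x≤a] = -3·(18/5)·(2·(9/2)-(18/5))/(2·50000) = -729/1250000 rad
Superposition: θ = Σ θ_i = 30051/6250000 rad ≈ 0.004808 rad

θ(18/5) = 30051/6250000 rad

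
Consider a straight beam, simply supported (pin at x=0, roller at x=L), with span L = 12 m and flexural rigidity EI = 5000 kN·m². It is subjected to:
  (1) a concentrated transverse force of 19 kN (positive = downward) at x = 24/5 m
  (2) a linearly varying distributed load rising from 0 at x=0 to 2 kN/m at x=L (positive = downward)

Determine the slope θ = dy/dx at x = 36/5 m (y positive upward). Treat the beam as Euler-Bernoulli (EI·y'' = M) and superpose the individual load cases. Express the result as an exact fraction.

Load 1 — point force P=19 kN at a=24/5 m (b=L-a=36/5):
  θ_1 = -Pa(2L²-6Lx+3x²+a²)/(6LEI)  [x>a] = -19·(24/5)·(2·12²-6·12·(36/5)+3·(36/5)²+(24/5)²)/(6·12·5000) = 1026/78125 rad
Load 2 — triangular load w₀=2 kN/m (0→w₀ over full span):
  θ_2 = -w₀(7L⁴-30L²x²+15x⁴)/(360LEI) = -2·(7·12⁴-30·12²·(36/5)²+15·(36/5)⁴)/(360·12·5000) = 1392/390625 rad
Superposition: θ = Σ θ_i = 6522/390625 rad ≈ 0.016696 rad

θ(36/5) = 6522/390625 rad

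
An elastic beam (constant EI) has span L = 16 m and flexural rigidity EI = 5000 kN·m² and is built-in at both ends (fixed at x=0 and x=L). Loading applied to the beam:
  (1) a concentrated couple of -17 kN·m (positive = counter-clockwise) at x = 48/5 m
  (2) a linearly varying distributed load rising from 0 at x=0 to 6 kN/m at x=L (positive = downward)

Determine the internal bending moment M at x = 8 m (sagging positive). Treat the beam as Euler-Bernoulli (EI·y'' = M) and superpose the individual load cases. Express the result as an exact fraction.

Load 1 — applied couple M₀=-17 kN·m at a=48/5 m (b=L-a=32/5):
  M_1 = R_Ax - M_A  [x≤a] with R_A=-153/100, M_A=-136/25 = (-153/100)·8 - (-136/25) = -34/5 kN·m
Load 2 — triangular load w₀=6 kN/m (0→w₀ over full span):
  M_2 = 3w₀Lx/20 - w₀L²/30 - w₀x³/(6L) = 3·6·16·8/20 - 6·16²/30 - 6·8³/(6·16) = 32 kN·m
Superposition: M = Σ M_i = 126/5 kN·m ≈ 25.200000 kN·m

M(8) = 126/5 kN·m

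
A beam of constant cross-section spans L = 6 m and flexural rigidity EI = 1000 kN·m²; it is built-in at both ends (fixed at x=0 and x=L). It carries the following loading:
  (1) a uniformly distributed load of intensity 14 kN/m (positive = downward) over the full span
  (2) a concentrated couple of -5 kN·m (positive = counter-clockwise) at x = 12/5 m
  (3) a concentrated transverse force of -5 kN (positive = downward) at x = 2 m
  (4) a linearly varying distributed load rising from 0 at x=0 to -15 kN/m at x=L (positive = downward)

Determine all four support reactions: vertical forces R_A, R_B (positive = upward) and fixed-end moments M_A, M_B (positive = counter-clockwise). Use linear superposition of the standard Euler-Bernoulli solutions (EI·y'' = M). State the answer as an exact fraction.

Load 1 — uniform load w=14 kN/m over full span:
  R_A = wL/2 = 14·6/2 = 42 kN
  M_A = wL²/12 = 14·6²/12 = 42 kN·m
  R_B = wL/2 = 14·6/2 = 42 kN
  M_B = -wL²/12 = -14·6²/12 = -42 kN·m
Load 2 — applied couple M₀=-5 kN·m at a=12/5 m (b=L-a=18/5):
  R_A = 6M₀ab/L³ = 6·(-5)·(12/5)·(18/5)/6³ = -6/5 kN
  M_A = M₀b(2a-b)/L² = (-5)·(18/5)·(2·(12/5)-(18/5))/6² = -3/5 kN·m
  R_B = -6M₀ab/L³ = -6·(-5)·(12/5)·(18/5)/6³ = 6/5 kN
  M_B = M₀a(2b-a)/L² = (-5)·(12/5)·(2·(18/5)-(12/5))/6² = -8/5 kN·m
Load 3 — point force P=-5 kN at a=2 m (b=L-a=4):
  R_A = Pb²(3a+b)/L³ = (-5)·4²·(3·2+4)/6³ = -100/27 kN
  M_A = Pab²/L² = (-5)·2·4²/6² = -40/9 kN·m
  R_B = Pa²(a+3b)/L³ = (-5)·2²·(2+3·4)/6³ = -35/27 kN
  M_B = -Pa²b/L² = -(-5)·2²·4/6² = 20/9 kN·m
Load 4 — triangular load w₀=-15 kN/m (0→w₀ over full span):
  R_A = 3w₀L/20 = 3·(-15)·6/20 = -27/2 kN
  M_A = w₀L²/30 = (-15)·6²/30 = -18 kN·m
  R_B = 7w₀L/20 = 7·(-15)·6/20 = -63/2 kN
  M_B = -w₀L²/20 = -(-15)·6²/20 = 27 kN·m
Superposition: R_A = 6371/270 kN, M_A = 853/45 kN·m, R_B = 2809/270 kN, M_B = -647/45 kN·m

R_A = 6371/270 kN, M_A = 853/45 kN·m, R_B = 2809/270 kN, M_B = -647/45 kN·m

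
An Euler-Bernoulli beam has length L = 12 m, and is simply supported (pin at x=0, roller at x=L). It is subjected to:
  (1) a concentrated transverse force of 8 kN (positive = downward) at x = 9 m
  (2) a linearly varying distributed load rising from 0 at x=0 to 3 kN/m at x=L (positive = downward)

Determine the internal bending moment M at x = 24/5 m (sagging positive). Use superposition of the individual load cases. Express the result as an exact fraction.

M(24/5) = 4224/125 kN·m

Load 1 — point force P=8 kN at a=9 m (b=L-a=3):
  M_1 = Pbx/L  [x≤a] = 8·3·(24/5)/12 = 48/5 kN·m
Load 2 — triangular load w₀=3 kN/m (0→w₀ over full span):
  M_2 = w₀Lx/6 - w₀x³/(6L) = 3·12·(24/5)/6 - 3·(24/5)³/(6·12) = 3024/125 kN·m
Superposition: M = Σ M_i = 4224/125 kN·m ≈ 33.792000 kN·m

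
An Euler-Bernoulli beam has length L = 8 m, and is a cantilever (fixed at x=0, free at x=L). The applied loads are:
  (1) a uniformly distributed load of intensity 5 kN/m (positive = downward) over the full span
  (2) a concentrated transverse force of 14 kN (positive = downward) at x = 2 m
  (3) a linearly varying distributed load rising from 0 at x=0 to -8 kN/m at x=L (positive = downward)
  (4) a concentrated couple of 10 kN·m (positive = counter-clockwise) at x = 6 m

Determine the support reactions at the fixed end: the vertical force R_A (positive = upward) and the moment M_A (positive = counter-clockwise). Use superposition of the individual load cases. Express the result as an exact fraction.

R_A = 22 kN, M_A = 22/3 kN·m

Load 1 — uniform load w=5 kN/m over full span:
  R_A = wL = 5·8 = 40 kN
  M_A = wL²/2 = 5·8²/2 = 160 kN·m
Load 2 — point force P=14 kN at a=2 m (b=L-a=6):
  R_A = P = 14 kN
  M_A = Pa = 14·2 = 28 kN·m
Load 3 — triangular load w₀=-8 kN/m (0→w₀ over full span):
  R_A = w₀L/2 = (-8)·8/2 = -32 kN
  M_A = w₀L²/3 = (-8)·8²/3 = -512/3 kN·m
Load 4 — applied couple M₀=10 kN·m at a=6 m (b=L-a=2):
  R_A = 0 kN
  M_A = -M₀ = -10 kN·m
Superposition: R_A = 22 kN, M_A = 22/3 kN·m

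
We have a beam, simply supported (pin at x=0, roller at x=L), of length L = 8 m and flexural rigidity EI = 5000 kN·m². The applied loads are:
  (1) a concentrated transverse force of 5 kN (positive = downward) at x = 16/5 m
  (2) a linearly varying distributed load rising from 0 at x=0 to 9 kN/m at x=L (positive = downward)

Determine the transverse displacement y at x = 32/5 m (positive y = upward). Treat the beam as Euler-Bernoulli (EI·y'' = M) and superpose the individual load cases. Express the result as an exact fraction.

Load 1 — point force P=5 kN at a=16/5 m (b=L-a=24/5):
  y_1 = -Pa(L-x)(2Lx-a²-x²)/(6LEI)  [x>a] = -5·(16/5)·(8-(32/5))·(2·8·(32/5)-(16/5)²-(32/5)²)/(6·8·5000) = -256/46875 m
Load 2 — triangular load w₀=9 kN/m (0→w₀ over full span):
  y_2 = -w₀x(7L⁴-10L²x²+3x⁴)/(360LEI) = -9·(32/5)·(7·8⁴-10·8²·(32/5)²+3·(32/5)⁴)/(360·8·5000) = -292608/9765625 m
Superposition: y = Σ y_i = -1037824/29296875 m ≈ -0.035424 m

y(32/5) = -1037824/29296875 m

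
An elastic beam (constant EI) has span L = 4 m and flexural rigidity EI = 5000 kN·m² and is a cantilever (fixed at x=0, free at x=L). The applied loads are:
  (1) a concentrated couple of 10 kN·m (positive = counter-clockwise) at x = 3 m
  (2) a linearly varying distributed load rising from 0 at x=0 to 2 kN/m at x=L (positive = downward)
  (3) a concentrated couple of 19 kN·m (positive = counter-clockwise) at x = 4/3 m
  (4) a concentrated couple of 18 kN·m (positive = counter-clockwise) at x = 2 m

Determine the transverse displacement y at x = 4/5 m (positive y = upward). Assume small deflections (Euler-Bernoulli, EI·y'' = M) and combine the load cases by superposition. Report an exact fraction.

Load 1 — applied couple M₀=10 kN·m at a=3 m (b=L-a=1):
  y_1 = M₀x²/(2EI)  [x≤a] = 10·(4/5)²/(2·5000) = 2/3125 m
Load 2 — triangular load w₀=2 kN/m (0→w₀ over full span):
  y_2 = (w₀Lx³/12-w₀L²x²/6-w₀x⁵/(120L))/EI = (2·4·(4/5)³/12-2·4²·(4/5)²/6-2·(4/5)⁵/(120·4))/5000 = -18008/29296875 m
Load 3 — applied couple M₀=19 kN·m at a=4/3 m (b=L-a=8/3):
  y_3 = M₀x²/(2EI)  [x≤a] = 19·(4/5)²/(2·5000) = 19/15625 m
Load 4 — applied couple M₀=18 kN·m at a=2 m (b=L-a=2):
  y_4 = M₀x²/(2EI)  [x≤a] = 18·(4/5)²/(2·5000) = 18/15625 m
Superposition: y = Σ y_i = 70117/29296875 m ≈ 0.002393 m

y(4/5) = 70117/29296875 m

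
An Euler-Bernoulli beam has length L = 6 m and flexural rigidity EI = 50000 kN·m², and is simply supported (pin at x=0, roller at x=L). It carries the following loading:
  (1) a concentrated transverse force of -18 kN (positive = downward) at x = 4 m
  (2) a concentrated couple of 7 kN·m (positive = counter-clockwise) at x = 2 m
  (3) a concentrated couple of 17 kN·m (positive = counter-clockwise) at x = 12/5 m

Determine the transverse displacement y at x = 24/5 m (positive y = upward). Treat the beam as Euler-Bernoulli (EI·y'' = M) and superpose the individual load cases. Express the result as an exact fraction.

y(24/5) = 149/125000 m

Load 1 — point force P=-18 kN at a=4 m (b=L-a=2):
  y_1 = -Pa(L-x)(2Lx-a²-x²)/(6LEI)  [x>a] = -(-18)·4·(6-(24/5))·(2·6·(24/5)-4²-(24/5)²)/(6·6·50000) = 348/390625 m
Load 2 — applied couple M₀=7 kN·m at a=2 m (b=L-a=4):
  y_2 = (M₀x³/(6L)-M₀(x-a)²/2+C₁x)/EI  [x>a] with C₁=M₀(3b²-L²)/(6L)=7/3 = (7·(24/5)³/(6·6)-7·((24/5)-2)²/2+(7/3)·(24/5))/50000 = 329/3125000 m
Load 3 — applied couple M₀=17 kN·m at a=12/5 m (b=L-a=18/5):
  y_3 = (M₀x³/(6L)-M₀(x-a)²/2+C₁x)/EI  [x>a] with C₁=M₀(3b²-L²)/(6L)=34/25 = (17·(24/5)³/(6·6)-17·((24/5)-(12/5))²/2+(34/25)·(24/5))/50000 = 153/781250 m
Superposition: y = Σ y_i = 149/125000 m ≈ 0.001192 m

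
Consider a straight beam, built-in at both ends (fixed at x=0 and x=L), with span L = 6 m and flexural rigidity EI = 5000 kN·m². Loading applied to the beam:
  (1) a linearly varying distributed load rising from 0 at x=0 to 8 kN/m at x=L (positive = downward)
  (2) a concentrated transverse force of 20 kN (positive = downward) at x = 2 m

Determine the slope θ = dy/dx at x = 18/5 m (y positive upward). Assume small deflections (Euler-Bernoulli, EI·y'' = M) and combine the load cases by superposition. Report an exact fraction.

θ(18/5) = 716/390625 rad

Load 1 — triangular load w₀=8 kN/m (0→w₀ over full span):
  θ_1 = -w₀(2x(L-x)(L-2x)(x+2L)+x²(L-x)²)/(120LEI) = -8·(2·(18/5)·(6-(18/5))·(6-2·(18/5))·((18/5)+2·6)+(18/5)²·(6-(18/5))²)/(120·6·5000) = 216/390625 rad
Load 2 — point force P=20 kN at a=2 m (b=L-a=4):
  θ_2 = Pa²(L-x)(2bL-(3b+a)(L-x))/(2L³EI)  [x>a] = 20·2²·(6-(18/5))·(2·4·6-(3·4+2)·(6-(18/5)))/(2·6³·5000) = 4/3125 rad
Superposition: θ = Σ θ_i = 716/390625 rad ≈ 0.001833 rad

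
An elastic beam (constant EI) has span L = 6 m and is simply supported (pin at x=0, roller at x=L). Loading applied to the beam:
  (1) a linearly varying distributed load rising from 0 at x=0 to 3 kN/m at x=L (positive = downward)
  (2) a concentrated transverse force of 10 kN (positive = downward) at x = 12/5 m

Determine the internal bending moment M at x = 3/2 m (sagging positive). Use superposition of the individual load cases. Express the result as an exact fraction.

M(3/2) = 423/32 kN·m

Load 1 — triangular load w₀=3 kN/m (0→w₀ over full span):
  M_1 = w₀Lx/6 - w₀x³/(6L) = 3·6·(3/2)/6 - 3·(3/2)³/(6·6) = 135/32 kN·m
Load 2 — point force P=10 kN at a=12/5 m (b=L-a=18/5):
  M_2 = Pbx/L  [x≤a] = 10·(18/5)·(3/2)/6 = 9 kN·m
Superposition: M = Σ M_i = 423/32 kN·m ≈ 13.218750 kN·m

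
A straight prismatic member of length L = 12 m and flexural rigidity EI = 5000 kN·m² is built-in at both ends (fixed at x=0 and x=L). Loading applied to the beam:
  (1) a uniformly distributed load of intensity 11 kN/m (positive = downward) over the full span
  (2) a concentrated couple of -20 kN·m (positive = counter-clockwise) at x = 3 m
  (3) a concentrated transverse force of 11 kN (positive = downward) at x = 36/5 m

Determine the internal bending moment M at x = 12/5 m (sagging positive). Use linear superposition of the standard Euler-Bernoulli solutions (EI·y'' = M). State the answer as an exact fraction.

Load 1 — uniform load w=11 kN/m over full span:
  M_1 = wLx/2 - wL²/12 - wx²/2 = 11·12·(12/5)/2 - 11·12²/12 - 11·(12/5)²/2 = -132/25 kN·m
Load 2 — applied couple M₀=-20 kN·m at a=3 m (b=L-a=9):
  M_2 = R_Ax - M_A  [x≤a] with R_A=-15/8, M_A=15/4 = (-15/8)·(12/5) - (15/4) = -33/4 kN·m
Load 3 — point force P=11 kN at a=36/5 m (b=L-a=24/5):
  M_3 = Pb²(3a+b)x/L³ - Pab²/L²  [x≤a] = 11·(24/5)²·(3·(36/5)+(24/5))·(12/5)/12³ - 11·(36/5)·(24/5)²/12² = -2112/625 kN·m
Superposition: M = Σ M_i = -42273/2500 kN·m ≈ -16.909200 kN·m

M(12/5) = -42273/2500 kN·m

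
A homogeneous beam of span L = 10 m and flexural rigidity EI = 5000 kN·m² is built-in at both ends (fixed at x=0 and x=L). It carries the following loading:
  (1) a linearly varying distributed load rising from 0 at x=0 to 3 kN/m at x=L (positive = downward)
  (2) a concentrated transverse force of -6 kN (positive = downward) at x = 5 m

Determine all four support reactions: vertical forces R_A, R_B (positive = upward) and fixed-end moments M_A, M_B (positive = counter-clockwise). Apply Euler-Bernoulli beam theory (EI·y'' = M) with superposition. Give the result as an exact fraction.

Load 1 — triangular load w₀=3 kN/m (0→w₀ over full span):
  R_A = 3w₀L/20 = 3·3·10/20 = 9/2 kN
  M_A = w₀L²/30 = 3·10²/30 = 10 kN·m
  R_B = 7w₀L/20 = 7·3·10/20 = 21/2 kN
  M_B = -w₀L²/20 = -3·10²/20 = -15 kN·m
Load 2 — point force P=-6 kN at a=5 m (b=L-a=5):
  R_A = Pb²(3a+b)/L³ = (-6)·5²·(3·5+5)/10³ = -3 kN
  M_A = Pab²/L² = (-6)·5·5²/10² = -15/2 kN·m
  R_B = Pa²(a+3b)/L³ = (-6)·5²·(5+3·5)/10³ = -3 kN
  M_B = -Pa²b/L² = -(-6)·5²·5/10² = 15/2 kN·m
Superposition: R_A = 3/2 kN, M_A = 5/2 kN·m, R_B = 15/2 kN, M_B = -15/2 kN·m

R_A = 3/2 kN, M_A = 5/2 kN·m, R_B = 15/2 kN, M_B = -15/2 kN·m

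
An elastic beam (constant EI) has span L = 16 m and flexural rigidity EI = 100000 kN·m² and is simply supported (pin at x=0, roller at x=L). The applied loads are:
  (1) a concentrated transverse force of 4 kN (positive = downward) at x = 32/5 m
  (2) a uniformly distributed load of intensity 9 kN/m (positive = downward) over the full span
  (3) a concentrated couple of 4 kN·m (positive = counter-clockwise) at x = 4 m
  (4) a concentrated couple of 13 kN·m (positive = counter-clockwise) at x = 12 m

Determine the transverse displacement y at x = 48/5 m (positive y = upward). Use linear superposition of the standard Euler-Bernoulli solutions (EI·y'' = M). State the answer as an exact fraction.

Load 1 — point force P=4 kN at a=32/5 m (b=L-a=48/5):
  y_1 = -Pa(L-x)(2Lx-a²-x²)/(6LEI)  [x>a] = -4·(32/5)·(16-(48/5))·(2·16·(48/5)-(32/5)²-(48/5)²)/(6·16·100000) = -17408/5859375 m
Load 2 — uniform load w=9 kN/m over full span:
  y_2 = -wx(L³-2Lx²+x³)/(24EI) = -9·(48/5)·(16³-2·16·(48/5)²+(48/5)³)/(24·100000) = -142848/1953125 m
Load 3 — applied couple M₀=4 kN·m at a=4 m (b=L-a=12):
  y_3 = (M₀x³/(6L)-M₀(x-a)²/2+C₁x)/EI  [x>a] with C₁=M₀(3b²-L²)/(6L)=22/3 = (4·(48/5)³/(6·16)-4·((48/5)-4)²/2+(22/3)·(48/5))/100000 = 174/390625 m
Load 4 — applied couple M₀=13 kN·m at a=12 m (b=L-a=4):
  y_4 = (M₀x³/(6L)+C₁x)/EI  [x≤a] with C₁=M₀(3b²-L²)/(6L)=-169/6 = (13·(48/5)³/(6·16)+(-169/6)·(48/5))/100000 = -2353/1562500 m
Superposition: y = Σ y_i = -1808663/23437500 m ≈ -0.077170 m

y(48/5) = -1808663/23437500 m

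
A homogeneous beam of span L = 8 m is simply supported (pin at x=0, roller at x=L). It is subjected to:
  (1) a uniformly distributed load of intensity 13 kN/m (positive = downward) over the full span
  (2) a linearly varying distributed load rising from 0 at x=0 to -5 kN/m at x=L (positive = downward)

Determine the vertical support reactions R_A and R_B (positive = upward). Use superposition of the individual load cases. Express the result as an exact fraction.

Load 1 — uniform load w=13 kN/m over full span:
  R_A = wL/2 = 13·8/2 = 52 kN
  R_B = wL/2 = 13·8/2 = 52 kN
Load 2 — triangular load w₀=-5 kN/m (0→w₀ over full span):
  R_A = w₀L/6 = (-5)·8/6 = -20/3 kN
  R_B = w₀L/3 = (-5)·8/3 = -40/3 kN
Superposition: R_A = 136/3 kN, R_B = 116/3 kN

R_A = 136/3 kN, R_B = 116/3 kN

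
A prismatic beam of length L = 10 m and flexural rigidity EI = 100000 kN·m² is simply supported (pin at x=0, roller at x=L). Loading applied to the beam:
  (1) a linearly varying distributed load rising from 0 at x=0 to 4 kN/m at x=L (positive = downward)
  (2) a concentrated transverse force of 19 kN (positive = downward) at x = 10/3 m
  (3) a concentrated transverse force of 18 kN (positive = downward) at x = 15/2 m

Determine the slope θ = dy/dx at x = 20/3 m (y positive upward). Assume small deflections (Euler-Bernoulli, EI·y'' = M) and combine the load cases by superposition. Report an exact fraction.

Load 1 — triangular load w₀=4 kN/m (0→w₀ over full span):
  θ_1 = -w₀(7L⁴-30L²x²+15x⁴)/(360LEI) = -4·(7·10⁴-30·10²·(20/3)²+15·(20/3)⁴)/(360·10·100000) = 91/243000 rad
Load 2 — point force P=19 kN at a=10/3 m (b=L-a=20/3):
  θ_2 = -Pa(2L²-6Lx+3x²+a²)/(6LEI)  [x>a] = -19·(10/3)·(2·10²-6·10·(20/3)+3·(20/3)²+(10/3)²)/(6·10·100000) = 19/32400 rad
Load 3 — point force P=18 kN at a=15/2 m (b=L-a=5/2):
  θ_3 = -Pb(L²-b²-3x²)/(6LEI)  [x≤a] = -18·(5/2)·(10²-(5/2)²-3·(20/3)²)/(6·10·100000) = 19/64000 rad
Superposition: θ = Σ θ_i = 19561/15552000 rad ≈ 0.001258 rad

θ(20/3) = 19561/15552000 rad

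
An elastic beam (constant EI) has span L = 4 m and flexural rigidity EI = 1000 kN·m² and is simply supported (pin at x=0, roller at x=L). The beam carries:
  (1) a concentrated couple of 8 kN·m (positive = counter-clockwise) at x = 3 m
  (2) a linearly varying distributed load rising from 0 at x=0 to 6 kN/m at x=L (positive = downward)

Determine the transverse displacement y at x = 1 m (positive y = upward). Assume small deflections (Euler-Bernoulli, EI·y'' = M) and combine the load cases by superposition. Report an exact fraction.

Load 1 — applied couple M₀=8 kN·m at a=3 m (b=L-a=1):
  y_1 = (M₀x³/(6L)+C₁x)/EI  [x≤a] with C₁=M₀(3b²-L²)/(6L)=-13/3 = (8·1³/(6·4)+(-13/3)·1)/1000 = -1/250 m
Load 2 — triangular load w₀=6 kN/m (0→w₀ over full span):
  y_2 = -w₀x(7L⁴-10L²x²+3x⁴)/(360LEI) = -6·1·(7·4⁴-10·4²·1²+3·1⁴)/(360·4·1000) = -109/16000 m
Superposition: y = Σ y_i = -173/16000 m ≈ -0.010812 m

y(1) = -173/16000 m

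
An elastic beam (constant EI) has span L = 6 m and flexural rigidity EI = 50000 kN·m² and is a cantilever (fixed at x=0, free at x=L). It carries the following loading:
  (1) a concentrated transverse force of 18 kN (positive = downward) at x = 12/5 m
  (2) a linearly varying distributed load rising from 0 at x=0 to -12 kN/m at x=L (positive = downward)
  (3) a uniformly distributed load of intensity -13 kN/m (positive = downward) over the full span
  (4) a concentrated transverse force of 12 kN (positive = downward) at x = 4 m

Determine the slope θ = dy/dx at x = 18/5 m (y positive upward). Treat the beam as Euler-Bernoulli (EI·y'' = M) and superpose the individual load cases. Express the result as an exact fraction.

θ(18/5) = 23058/1953125 rad

Load 1 — point force P=18 kN at a=12/5 m (b=L-a=18/5):
  θ_1 = -Pa²/(2EI)  [x>a] = -18·(12/5)²/(2·50000) = -81/78125 rad
Load 2 — triangular load w₀=-12 kN/m (0→w₀ over full span):
  θ_2 = (w₀Lx²/4-w₀L²x/3-w₀x⁴/(24L))/EI = ((-12)·6·(18/5)²/4-(-12)·6²·(18/5)/3-(-12)·(18/5)⁴/(24·6))/50000 = 46737/7812500 rad
Load 3 — uniform load w=-13 kN/m over full span:
  θ_3 = -wx(x²-3Lx+3L²)/(6EI) = -(-13)·(18/5)·((18/5)²-3·6·(18/5)+3·6²)/(6·50000) = 13689/1562500 rad
Load 4 — point force P=12 kN at a=4 m (b=L-a=2):
  θ_4 = -Px(2a-x)/(2EI)  [x≤a] = -12·(18/5)·(2·4-(18/5))/(2·50000) = -297/156250 rad
Superposition: θ = Σ θ_i = 23058/1953125 rad ≈ 0.011806 rad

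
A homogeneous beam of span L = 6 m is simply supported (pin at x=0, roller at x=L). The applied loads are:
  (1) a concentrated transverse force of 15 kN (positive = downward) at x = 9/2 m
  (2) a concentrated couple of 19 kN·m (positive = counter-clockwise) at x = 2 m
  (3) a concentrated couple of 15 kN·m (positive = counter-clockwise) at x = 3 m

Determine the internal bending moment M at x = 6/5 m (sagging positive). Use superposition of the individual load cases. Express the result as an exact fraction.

Load 1 — point force P=15 kN at a=9/2 m (b=L-a=3/2):
  M_1 = Pbx/L  [x≤a] = 15·(3/2)·(6/5)/6 = 9/2 kN·m
Load 2 — applied couple M₀=19 kN·m at a=2 m (b=L-a=4):
  M_2 = M₀x/L  [x≤a] = 19·(6/5)/6 = 19/5 kN·m
Load 3 — applied couple M₀=15 kN·m at a=3 m (b=L-a=3):
  M_3 = M₀x/L  [x≤a] = 15·(6/5)/6 = 3 kN·m
Superposition: M = Σ M_i = 113/10 kN·m ≈ 11.300000 kN·m

M(6/5) = 113/10 kN·m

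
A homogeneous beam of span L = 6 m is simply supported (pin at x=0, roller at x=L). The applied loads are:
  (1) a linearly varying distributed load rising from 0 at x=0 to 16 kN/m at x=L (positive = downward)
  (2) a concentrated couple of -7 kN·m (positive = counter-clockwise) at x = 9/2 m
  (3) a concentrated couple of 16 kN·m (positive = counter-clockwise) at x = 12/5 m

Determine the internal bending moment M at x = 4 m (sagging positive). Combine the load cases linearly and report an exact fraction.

M(4) = 230/9 kN·m

Load 1 — triangular load w₀=16 kN/m (0→w₀ over full span):
  M_1 = w₀Lx/6 - w₀x³/(6L) = 16·6·4/6 - 16·4³/(6·6) = 320/9 kN·m
Load 2 — applied couple M₀=-7 kN·m at a=9/2 m (b=L-a=3/2):
  M_2 = M₀x/L  [x≤a] = (-7)·4/6 = -14/3 kN·m
Load 3 — applied couple M₀=16 kN·m at a=12/5 m (b=L-a=18/5):
  M_3 = M₀x/L - M₀  [x>a] = 16·4/6 - 16 = -16/3 kN·m
Superposition: M = Σ M_i = 230/9 kN·m ≈ 25.555556 kN·m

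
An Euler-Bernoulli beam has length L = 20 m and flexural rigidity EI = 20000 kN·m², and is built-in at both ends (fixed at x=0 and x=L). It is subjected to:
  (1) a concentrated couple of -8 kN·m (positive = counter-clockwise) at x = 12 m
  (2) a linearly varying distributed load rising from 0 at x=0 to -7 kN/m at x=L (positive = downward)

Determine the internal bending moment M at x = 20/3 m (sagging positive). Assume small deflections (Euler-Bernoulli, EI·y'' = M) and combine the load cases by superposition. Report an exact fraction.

M(20/3) = -62092/2025 kN·m

Load 1 — applied couple M₀=-8 kN·m at a=12 m (b=L-a=8):
  M_1 = R_Ax - M_A  [x≤a] with R_A=-72/125, M_A=-64/25 = (-72/125)·(20/3) - (-64/25) = -32/25 kN·m
Load 2 — triangular load w₀=-7 kN/m (0→w₀ over full span):
  M_2 = 3w₀Lx/20 - w₀L²/30 - w₀x³/(6L) = 3·(-7)·20·(20/3)/20 - (-7)·20²/30 - (-7)·(20/3)³/(6·20) = -2380/81 kN·m
Superposition: M = Σ M_i = -62092/2025 kN·m ≈ -30.662716 kN·m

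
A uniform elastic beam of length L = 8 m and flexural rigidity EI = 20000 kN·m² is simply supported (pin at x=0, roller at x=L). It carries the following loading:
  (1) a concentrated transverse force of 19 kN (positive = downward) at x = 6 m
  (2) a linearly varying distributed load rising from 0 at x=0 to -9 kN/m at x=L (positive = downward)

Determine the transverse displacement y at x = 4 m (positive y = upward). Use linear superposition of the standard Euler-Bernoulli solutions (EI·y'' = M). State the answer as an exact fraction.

Load 1 — point force P=19 kN at a=6 m (b=L-a=2):
  y_1 = -Pbx(L²-b²-x²)/(6LEI)  [x≤a] = -19·2·4·(8²-2²-4²)/(6·8·20000) = -209/30000 m
Load 2 — triangular load w₀=-9 kN/m (0→w₀ over full span):
  y_2 = -w₀x(7L⁴-10L²x²+3x⁴)/(360LEI) = -(-9)·4·(7·8⁴-10·8²·4²+3·4⁴)/(360·8·20000) = 3/250 m
Superposition: y = Σ y_i = 151/30000 m ≈ 0.005033 m

y(4) = 151/30000 m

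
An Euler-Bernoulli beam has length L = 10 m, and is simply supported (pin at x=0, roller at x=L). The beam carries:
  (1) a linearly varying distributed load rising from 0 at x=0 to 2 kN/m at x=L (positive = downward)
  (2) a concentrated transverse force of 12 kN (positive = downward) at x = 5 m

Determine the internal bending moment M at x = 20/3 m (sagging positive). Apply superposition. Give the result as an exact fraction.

M(20/3) = 2620/81 kN·m

Load 1 — triangular load w₀=2 kN/m (0→w₀ over full span):
  M_1 = w₀Lx/6 - w₀x³/(6L) = 2·10·(20/3)/6 - 2·(20/3)³/(6·10) = 1000/81 kN·m
Load 2 — point force P=12 kN at a=5 m (b=L-a=5):
  M_2 = Pa(L-x)/L  [x>a] = 12·5·(10-(20/3))/10 = 20 kN·m
Superposition: M = Σ M_i = 2620/81 kN·m ≈ 32.345679 kN·m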